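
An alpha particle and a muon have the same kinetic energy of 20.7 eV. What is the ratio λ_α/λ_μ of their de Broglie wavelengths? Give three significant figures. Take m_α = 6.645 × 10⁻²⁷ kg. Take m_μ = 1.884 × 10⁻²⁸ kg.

At fixed KE, p = √(2mKE) so λ = h/p ∝ 1/√m.
λ_α/λ_μ = √(m_μ/m_α) = √(1.884 × 10⁻²⁸/6.645 × 10⁻²⁷) = √(0.02835) = 0.168.

λ_α/λ_μ = 0.168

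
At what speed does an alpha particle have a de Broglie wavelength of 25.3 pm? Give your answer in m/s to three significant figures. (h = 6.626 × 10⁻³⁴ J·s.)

v = 3940 m/s

p = h/λ = 6.626 × 10⁻³⁴ / 2.530 × 10⁻¹¹ = 2.619 × 10⁻²³ kg·m/s.
v = p/m = 2.619 × 10⁻²³ / 6.645 × 10⁻²⁷ = 3.94 × 10³ m/s = 3940 m/s.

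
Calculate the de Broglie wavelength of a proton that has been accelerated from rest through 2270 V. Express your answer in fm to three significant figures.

KE = eV = 1.602 × 10⁻¹⁹ × 2270 = 3.637 × 10⁻¹⁶ J.
p = √(2mKE) = √(2 × 1.673 × 10⁻²⁷ × 3.637 × 10⁻¹⁶) = 1.103 × 10⁻²¹ kg·m/s.
λ = h/p = 6.626 × 10⁻³⁴ / 1.103 × 10⁻²¹ = 6.01 × 10⁻¹³ m = 601 fm.

λ = 601 fm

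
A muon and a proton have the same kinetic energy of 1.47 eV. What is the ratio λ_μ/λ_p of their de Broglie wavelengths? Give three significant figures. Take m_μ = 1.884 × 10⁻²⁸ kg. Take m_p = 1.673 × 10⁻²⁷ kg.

At fixed KE, p = √(2mKE) so λ = h/p ∝ 1/√m.
λ_μ/λ_p = √(m_p/m_μ) = √(1.673 × 10⁻²⁷/1.884 × 10⁻²⁸) = √(8.880) = 2.98.

λ_μ/λ_p = 2.98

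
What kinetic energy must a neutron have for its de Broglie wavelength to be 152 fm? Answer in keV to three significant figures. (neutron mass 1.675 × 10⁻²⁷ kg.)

p = h/λ = 6.626 × 10⁻³⁴ / 1.520 × 10⁻¹³ = 4.359 × 10⁻²¹ kg·m/s.
KE = p²/(2m) = (4.359 × 10⁻²¹)² / (2 × 1.675 × 10⁻²⁷) = 5.672 × 10⁻¹⁵ J = 35.4 keV.

KE = 35.4 keV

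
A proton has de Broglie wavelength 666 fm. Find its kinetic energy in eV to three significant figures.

p = h/λ = 6.626 × 10⁻³⁴ / 6.660 × 10⁻¹³ = 9.949 × 10⁻²² kg·m/s.
KE = p²/(2m) = (9.949 × 10⁻²²)² / (2 × 1.673 × 10⁻²⁷) = 2.958 × 10⁻¹⁶ J = 1850 eV.

KE = 1850 eV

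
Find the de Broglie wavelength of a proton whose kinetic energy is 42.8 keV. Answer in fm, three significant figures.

KE = 42.8 keV = 6.857 × 10⁻¹⁵ J.
p = √(2mKE) = √(2 × 1.673 × 10⁻²⁷ × 6.857 × 10⁻¹⁵) = 4.790 × 10⁻²¹ kg·m/s.
λ = h/p = 6.626 × 10⁻³⁴ / 4.790 × 10⁻²¹ = 1.38 × 10⁻¹³ m = 138 fm.

λ = 138 fm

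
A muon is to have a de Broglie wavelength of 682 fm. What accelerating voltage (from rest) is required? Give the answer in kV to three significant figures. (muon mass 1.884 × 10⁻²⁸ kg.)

p = h/λ = 6.626 × 10⁻³⁴ / 6.820 × 10⁻¹³ = 9.716 × 10⁻²² kg·m/s.
KE = p²/(2m) = 2.505 × 10⁻¹⁵ J.
V = KE/e = 2.505 × 10⁻¹⁵ / (1.602 × 10⁻¹⁹) = 15.6 kV.

V = 15.6 kV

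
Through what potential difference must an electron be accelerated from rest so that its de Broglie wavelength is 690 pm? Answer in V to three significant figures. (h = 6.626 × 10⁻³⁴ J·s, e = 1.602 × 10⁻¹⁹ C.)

V = 3.16 V

p = h/λ = 6.626 × 10⁻³⁴ / 6.900 × 10⁻¹⁰ = 9.603 × 10⁻²⁵ kg·m/s.
KE = p²/(2m) = 5.062 × 10⁻¹⁹ J.
V = KE/e = 5.062 × 10⁻¹⁹ / (1.602 × 10⁻¹⁹) = 3.16 V.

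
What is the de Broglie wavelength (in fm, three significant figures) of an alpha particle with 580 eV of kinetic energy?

KE = 580 eV = 9.292 × 10⁻¹⁷ J.
p = √(2mKE) = √(2 × 6.645 × 10⁻²⁷ × 9.292 × 10⁻¹⁷) = 1.111 × 10⁻²¹ kg·m/s.
λ = h/p = 6.626 × 10⁻³⁴ / 1.111 × 10⁻²¹ = 5.96 × 10⁻¹³ m = 596 fm.

λ = 596 fm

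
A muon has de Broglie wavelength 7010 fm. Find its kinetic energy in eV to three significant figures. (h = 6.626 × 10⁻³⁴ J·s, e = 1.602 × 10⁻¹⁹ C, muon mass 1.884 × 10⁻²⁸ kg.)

KE = 148 eV

p = h/λ = 6.626 × 10⁻³⁴ / 7.010 × 10⁻¹² = 9.452 × 10⁻²³ kg·m/s.
KE = p²/(2m) = (9.452 × 10⁻²³)² / (2 × 1.884 × 10⁻²⁸) = 2.371 × 10⁻¹⁷ J = 148 eV.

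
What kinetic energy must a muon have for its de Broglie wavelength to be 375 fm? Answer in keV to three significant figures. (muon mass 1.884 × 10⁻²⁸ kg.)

KE = 51.7 keV

p = h/λ = 6.626 × 10⁻³⁴ / 3.750 × 10⁻¹³ = 1.767 × 10⁻²¹ kg·m/s.
KE = p²/(2m) = (1.767 × 10⁻²¹)² / (2 × 1.884 × 10⁻²⁸) = 8.286 × 10⁻¹⁵ J = 51.7 keV.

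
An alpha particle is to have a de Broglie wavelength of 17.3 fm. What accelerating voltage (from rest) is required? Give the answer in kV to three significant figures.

p = h/λ = 6.626 × 10⁻³⁴ / 1.730 × 10⁻¹⁴ = 3.830 × 10⁻²⁰ kg·m/s.
KE = p²/(2m) = 1.104 × 10⁻¹³ J.
V = KE/2e = 1.104 × 10⁻¹³ / (2 × 1.602 × 10⁻¹⁹) = 345 kV.

V = 345 kV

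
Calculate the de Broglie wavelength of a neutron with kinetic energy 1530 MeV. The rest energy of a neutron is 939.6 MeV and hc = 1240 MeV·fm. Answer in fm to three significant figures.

λ = 0.543 fm

Total energy E = KE + m₀c² = 1530 + 939.6 = 2469.6 MeV.
(pc)² = E² − (m₀c²)² = (2469.6)² − (939.6)² = 5.216 × 10⁶ MeV², so pc = 2284 MeV.
λ = hc/(pc) = 1240 MeV·fm / 2284 MeV = 0.543 fm.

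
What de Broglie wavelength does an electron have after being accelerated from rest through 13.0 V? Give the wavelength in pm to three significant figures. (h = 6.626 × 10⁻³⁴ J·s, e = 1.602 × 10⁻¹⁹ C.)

KE = eV = 1.602 × 10⁻¹⁹ × 13.00 = 2.083 × 10⁻¹⁸ J.
p = √(2mKE) = √(2 × 9.109 × 10⁻³¹ × 2.083 × 10⁻¹⁸) = 1.948 × 10⁻²⁴ kg·m/s.
λ = h/p = 6.626 × 10⁻³⁴ / 1.948 × 10⁻²⁴ = 3.40 × 10⁻¹⁰ m = 340 pm.

λ = 340 pm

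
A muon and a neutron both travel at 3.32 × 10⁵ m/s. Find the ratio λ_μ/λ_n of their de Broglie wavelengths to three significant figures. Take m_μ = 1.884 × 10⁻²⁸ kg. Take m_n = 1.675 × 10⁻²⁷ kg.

λ_μ/λ_n = 8.89

At fixed v, p = mv so λ = h/(mv) ∝ 1/m.
λ_μ/λ_n = m_n/m_μ = 1.675 × 10⁻²⁷/1.884 × 10⁻²⁸ = 8.89.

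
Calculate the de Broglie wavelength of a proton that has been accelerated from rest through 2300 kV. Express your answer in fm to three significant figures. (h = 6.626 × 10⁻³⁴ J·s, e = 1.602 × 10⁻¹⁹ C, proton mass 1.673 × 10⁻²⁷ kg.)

KE = eV = 1.602 × 10⁻¹⁹ × 2.300 × 10⁶ = 3.685 × 10⁻¹³ J.
p = √(2mKE) = √(2 × 1.673 × 10⁻²⁷ × 3.685 × 10⁻¹³) = 3.511 × 10⁻²⁰ kg·m/s.
λ = h/p = 6.626 × 10⁻³⁴ / 3.511 × 10⁻²⁰ = 1.89 × 10⁻¹⁴ m = 18.9 fm.

λ = 18.9 fm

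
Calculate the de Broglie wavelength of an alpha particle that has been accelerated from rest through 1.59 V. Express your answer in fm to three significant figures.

KE = 2eV = 2 × 1.602 × 10⁻¹⁹ × 1.590 = 5.094 × 10⁻¹⁹ J.
p = √(2mKE) = √(2 × 6.645 × 10⁻²⁷ × 5.094 × 10⁻¹⁹) = 8.228 × 10⁻²³ kg·m/s.
λ = h/p = 6.626 × 10⁻³⁴ / 8.228 × 10⁻²³ = 8.05 × 10⁻¹² m = 8050 fm.

λ = 8050 fm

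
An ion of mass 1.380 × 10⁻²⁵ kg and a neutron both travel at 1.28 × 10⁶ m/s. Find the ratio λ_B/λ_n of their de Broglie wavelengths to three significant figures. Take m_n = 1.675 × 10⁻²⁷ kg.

λ_B/λ_n = 0.0121

At fixed v, p = mv so λ = h/(mv) ∝ 1/m.
λ_B/λ_n = m_n/m_B = 1.675 × 10⁻²⁷/1.380 × 10⁻²⁵ = 0.0121.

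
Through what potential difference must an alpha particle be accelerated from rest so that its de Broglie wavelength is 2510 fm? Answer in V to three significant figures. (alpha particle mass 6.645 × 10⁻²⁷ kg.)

p = h/λ = 6.626 × 10⁻³⁴ / 2.510 × 10⁻¹² = 2.640 × 10⁻²² kg·m/s.
KE = p²/(2m) = 5.244 × 10⁻¹⁸ J.
V = KE/2e = 5.244 × 10⁻¹⁸ / (2 × 1.602 × 10⁻¹⁹) = 16.4 V.

V = 16.4 V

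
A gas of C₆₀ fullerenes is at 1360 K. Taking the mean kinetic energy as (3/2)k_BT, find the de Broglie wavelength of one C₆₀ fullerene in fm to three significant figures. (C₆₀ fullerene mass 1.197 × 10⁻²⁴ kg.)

KE = (3/2)k_BT = 1.5 × 1.381 × 10⁻²³ × 1360 = 2.817 × 10⁻²⁰ J.
p = √(2mKE) = √(2 × 1.197 × 10⁻²⁴ × 2.817 × 10⁻²⁰) = 2.597 × 10⁻²² kg·m/s.
λ = h/p = 2.55 × 10⁻¹² m = 2550 fm.

λ = 2550 fm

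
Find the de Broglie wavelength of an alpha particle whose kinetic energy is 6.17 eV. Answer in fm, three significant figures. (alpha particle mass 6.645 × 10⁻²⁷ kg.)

KE = 6.17 eV = 9.884 × 10⁻¹⁹ J.
p = √(2mKE) = √(2 × 6.645 × 10⁻²⁷ × 9.884 × 10⁻¹⁹) = 1.146 × 10⁻²² kg·m/s.
λ = h/p = 6.626 × 10⁻³⁴ / 1.146 × 10⁻²² = 5.78 × 10⁻¹² m = 5780 fm.

λ = 5780 fm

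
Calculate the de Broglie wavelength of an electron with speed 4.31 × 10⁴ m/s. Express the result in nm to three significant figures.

p = mv = 9.109 × 10⁻³¹ × 4.31 × 10⁴ = 3.926 × 10⁻²⁶ kg·m/s.
λ = h/p = 6.626 × 10⁻³⁴ / 3.926 × 10⁻²⁶ = 1.69 × 10⁻⁸ m = 16.9 nm.

λ = 16.9 nm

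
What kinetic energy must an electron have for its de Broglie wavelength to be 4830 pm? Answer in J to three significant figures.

p = h/λ = 6.626 × 10⁻³⁴ / 4.830 × 10⁻⁹ = 1.372 × 10⁻²⁵ kg·m/s.
KE = p²/(2m) = (1.372 × 10⁻²⁵)² / (2 × 9.109 × 10⁻³¹) = 1.033 × 10⁻²⁰ J = 1.03 × 10⁻²⁰ J.

KE = 1.03 × 10⁻²⁰ J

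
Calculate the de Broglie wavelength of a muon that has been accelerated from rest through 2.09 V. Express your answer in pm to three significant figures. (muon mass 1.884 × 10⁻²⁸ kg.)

KE = eV = 1.602 × 10⁻¹⁹ × 2.090 = 3.348 × 10⁻¹⁹ J.
p = √(2mKE) = √(2 × 1.884 × 10⁻²⁸ × 3.348 × 10⁻¹⁹) = 1.123 × 10⁻²³ kg·m/s.
λ = h/p = 6.626 × 10⁻³⁴ / 1.123 × 10⁻²³ = 5.90 × 10⁻¹¹ m = 59.0 pm.

λ = 59.0 pm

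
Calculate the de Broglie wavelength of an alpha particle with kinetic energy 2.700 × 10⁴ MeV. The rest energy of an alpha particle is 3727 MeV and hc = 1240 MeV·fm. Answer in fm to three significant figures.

λ = 0.0407 fm

Total energy E = KE + m₀c² = 2.700 × 10⁴ + 3727 = 30727 MeV.
(pc)² = E² − (m₀c²)² = (30727)² − (3727)² = 9.303 × 10⁸ MeV², so pc = 3.050 × 10⁴ MeV.
λ = hc/(pc) = 1240 MeV·fm / 3.050 × 10⁴ MeV = 0.0407 fm.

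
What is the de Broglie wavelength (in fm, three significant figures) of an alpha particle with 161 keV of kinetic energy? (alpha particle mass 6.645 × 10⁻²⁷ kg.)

KE = 161 keV = 2.579 × 10⁻¹⁴ J.
p = √(2mKE) = √(2 × 6.645 × 10⁻²⁷ × 2.579 × 10⁻¹⁴) = 1.851 × 10⁻²⁰ kg·m/s.
λ = h/p = 6.626 × 10⁻³⁴ / 1.851 × 10⁻²⁰ = 3.58 × 10⁻¹⁴ m = 35.8 fm.

λ = 35.8 fm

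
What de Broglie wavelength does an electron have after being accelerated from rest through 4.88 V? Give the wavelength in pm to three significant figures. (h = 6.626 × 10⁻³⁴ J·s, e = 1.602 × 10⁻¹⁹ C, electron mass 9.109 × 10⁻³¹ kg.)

KE = eV = 1.602 × 10⁻¹⁹ × 4.880 = 7.818 × 10⁻¹⁹ J.
p = √(2mKE) = √(2 × 9.109 × 10⁻³¹ × 7.818 × 10⁻¹⁹) = 1.193 × 10⁻²⁴ kg·m/s.
λ = h/p = 6.626 × 10⁻³⁴ / 1.193 × 10⁻²⁴ = 5.55 × 10⁻¹⁰ m = 555 pm.

λ = 555 pm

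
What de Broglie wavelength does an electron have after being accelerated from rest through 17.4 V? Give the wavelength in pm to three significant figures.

KE = eV = 1.602 × 10⁻¹⁹ × 17.40 = 2.787 × 10⁻¹⁸ J.
p = √(2mKE) = √(2 × 9.109 × 10⁻³¹ × 2.787 × 10⁻¹⁸) = 2.253 × 10⁻²⁴ kg·m/s.
λ = h/p = 6.626 × 10⁻³⁴ / 2.253 × 10⁻²⁴ = 2.94 × 10⁻¹⁰ m = 294 pm.

λ = 294 pm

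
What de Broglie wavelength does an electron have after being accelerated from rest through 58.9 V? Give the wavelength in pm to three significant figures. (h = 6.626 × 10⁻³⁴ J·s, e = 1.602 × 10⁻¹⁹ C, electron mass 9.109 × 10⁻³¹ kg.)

KE = eV = 1.602 × 10⁻¹⁹ × 58.90 = 9.436 × 10⁻¹⁸ J.
p = √(2mKE) = √(2 × 9.109 × 10⁻³¹ × 9.436 × 10⁻¹⁸) = 4.146 × 10⁻²⁴ kg·m/s.
λ = h/p = 6.626 × 10⁻³⁴ / 4.146 × 10⁻²⁴ = 1.60 × 10⁻¹⁰ m = 160 pm.

λ = 160 pm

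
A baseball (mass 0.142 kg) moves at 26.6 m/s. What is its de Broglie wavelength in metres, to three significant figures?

p = mv = 0.142 × 26.6 = 3.777 kg·m/s.
λ = h/p = 6.626 × 10⁻³⁴ / 3.777 = 1.75 × 10⁻³⁴ m.

λ = 1.75 × 10⁻³⁴ m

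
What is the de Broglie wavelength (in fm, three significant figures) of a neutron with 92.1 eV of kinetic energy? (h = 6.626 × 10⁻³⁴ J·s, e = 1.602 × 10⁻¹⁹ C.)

λ = 2980 fm

KE = 92.1 eV = 1.475 × 10⁻¹⁷ J.
p = √(2mKE) = √(2 × 1.675 × 10⁻²⁷ × 1.475 × 10⁻¹⁷) = 2.223 × 10⁻²² kg·m/s.
λ = h/p = 6.626 × 10⁻³⁴ / 2.223 × 10⁻²² = 2.98 × 10⁻¹² m = 2980 fm.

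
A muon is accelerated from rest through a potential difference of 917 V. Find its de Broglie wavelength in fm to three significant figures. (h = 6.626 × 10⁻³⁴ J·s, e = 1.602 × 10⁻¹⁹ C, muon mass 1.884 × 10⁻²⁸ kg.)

KE = eV = 1.602 × 10⁻¹⁹ × 917.0 = 1.469 × 10⁻¹⁶ J.
p = √(2mKE) = √(2 × 1.884 × 10⁻²⁸ × 1.469 × 10⁻¹⁶) = 2.353 × 10⁻²² kg·m/s.
λ = h/p = 6.626 × 10⁻³⁴ / 2.353 × 10⁻²² = 2.82 × 10⁻¹² m = 2820 fm.

λ = 2820 fm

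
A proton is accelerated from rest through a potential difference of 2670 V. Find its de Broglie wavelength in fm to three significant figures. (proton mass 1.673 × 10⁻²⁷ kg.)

KE = eV = 1.602 × 10⁻¹⁹ × 2670 = 4.277 × 10⁻¹⁶ J.
p = √(2mKE) = √(2 × 1.673 × 10⁻²⁷ × 4.277 × 10⁻¹⁶) = 1.196 × 10⁻²¹ kg·m/s.
λ = h/p = 6.626 × 10⁻³⁴ / 1.196 × 10⁻²¹ = 5.54 × 10⁻¹³ m = 554 fm.

λ = 554 fm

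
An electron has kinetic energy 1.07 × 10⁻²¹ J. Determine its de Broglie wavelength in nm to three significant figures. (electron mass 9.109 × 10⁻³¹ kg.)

λ = 15.0 nm

p = √(2mKE) = √(2 × 9.109 × 10⁻³¹ × 1.070 × 10⁻²¹) = 4.415 × 10⁻²⁶ kg·m/s.
λ = h/p = 6.626 × 10⁻³⁴ / 4.415 × 10⁻²⁶ = 1.50 × 10⁻⁸ m = 15.0 nm.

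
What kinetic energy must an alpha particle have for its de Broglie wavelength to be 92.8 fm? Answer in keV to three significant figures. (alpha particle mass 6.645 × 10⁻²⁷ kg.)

KE = 23.9 keV

p = h/λ = 6.626 × 10⁻³⁴ / 9.280 × 10⁻¹⁴ = 7.140 × 10⁻²¹ kg·m/s.
KE = p²/(2m) = (7.140 × 10⁻²¹)² / (2 × 6.645 × 10⁻²⁷) = 3.836 × 10⁻¹⁵ J = 23.9 keV.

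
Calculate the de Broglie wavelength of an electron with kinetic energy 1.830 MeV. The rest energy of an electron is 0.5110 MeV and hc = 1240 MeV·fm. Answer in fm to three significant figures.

Total energy E = KE + m₀c² = 1.830 + 0.5110 = 2.3410 MeV.
(pc)² = E² − (m₀c²)² = (2.3410)² − (0.5110)² = 5.219 MeV², so pc = 2.285 MeV.
λ = hc/(pc) = 1240 MeV·fm / 2.285 MeV = 543 fm.

λ = 543 fm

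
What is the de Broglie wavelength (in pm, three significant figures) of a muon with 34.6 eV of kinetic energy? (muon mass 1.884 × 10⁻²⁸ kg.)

KE = 34.6 eV = 5.543 × 10⁻¹⁸ J.
p = √(2mKE) = √(2 × 1.884 × 10⁻²⁸ × 5.543 × 10⁻¹⁸) = 4.570 × 10⁻²³ kg·m/s.
λ = h/p = 6.626 × 10⁻³⁴ / 4.570 × 10⁻²³ = 1.45 × 10⁻¹¹ m = 14.5 pm.

λ = 14.5 pm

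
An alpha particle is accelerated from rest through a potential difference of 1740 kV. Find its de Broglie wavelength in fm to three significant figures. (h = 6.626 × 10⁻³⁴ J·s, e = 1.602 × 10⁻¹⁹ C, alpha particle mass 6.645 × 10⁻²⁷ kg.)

λ = 7.70 fm

KE = 2eV = 2 × 1.602 × 10⁻¹⁹ × 1.740 × 10⁶ = 5.575 × 10⁻¹³ J.
p = √(2mKE) = √(2 × 6.645 × 10⁻²⁷ × 5.575 × 10⁻¹³) = 8.608 × 10⁻²⁰ kg·m/s.
λ = h/p = 6.626 × 10⁻³⁴ / 8.608 × 10⁻²⁰ = 7.70 × 10⁻¹⁵ m = 7.70 fm.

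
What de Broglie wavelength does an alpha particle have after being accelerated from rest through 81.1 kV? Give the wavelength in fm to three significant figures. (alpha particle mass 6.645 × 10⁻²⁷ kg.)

λ = 35.7 fm

KE = 2eV = 2 × 1.602 × 10⁻¹⁹ × 8.110 × 10⁴ = 2.598 × 10⁻¹⁴ J.
p = √(2mKE) = √(2 × 6.645 × 10⁻²⁷ × 2.598 × 10⁻¹⁴) = 1.858 × 10⁻²⁰ kg·m/s.
λ = h/p = 6.626 × 10⁻³⁴ / 1.858 × 10⁻²⁰ = 3.57 × 10⁻¹⁴ m = 35.7 fm.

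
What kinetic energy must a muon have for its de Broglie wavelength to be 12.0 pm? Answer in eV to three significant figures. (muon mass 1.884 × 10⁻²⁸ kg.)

p = h/λ = 6.626 × 10⁻³⁴ / 1.200 × 10⁻¹¹ = 5.522 × 10⁻²³ kg·m/s.
KE = p²/(2m) = (5.522 × 10⁻²³)² / (2 × 1.884 × 10⁻²⁸) = 8.092 × 10⁻¹⁸ J = 50.5 eV.

KE = 50.5 eV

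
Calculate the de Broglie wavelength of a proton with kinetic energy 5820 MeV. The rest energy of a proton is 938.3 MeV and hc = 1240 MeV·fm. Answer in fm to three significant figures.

λ = 0.185 fm

Total energy E = KE + m₀c² = 5820 + 938.3 = 6758.3 MeV.
(pc)² = E² − (m₀c²)² = (6758.3)² − (938.3)² = 4.479 × 10⁷ MeV², so pc = 6693 MeV.
λ = hc/(pc) = 1240 MeV·fm / 6693 MeV = 0.185 fm.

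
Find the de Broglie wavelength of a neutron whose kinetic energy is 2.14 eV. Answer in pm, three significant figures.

KE = 2.14 eV = 3.428 × 10⁻¹⁹ J.
p = √(2mKE) = √(2 × 1.675 × 10⁻²⁷ × 3.428 × 10⁻¹⁹) = 3.389 × 10⁻²³ kg·m/s.
λ = h/p = 6.626 × 10⁻³⁴ / 3.389 × 10⁻²³ = 1.96 × 10⁻¹¹ m = 19.6 pm.

λ = 19.6 pm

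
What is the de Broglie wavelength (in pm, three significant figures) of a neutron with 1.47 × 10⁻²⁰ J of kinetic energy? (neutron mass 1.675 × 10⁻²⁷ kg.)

λ = 94.4 pm

p = √(2mKE) = √(2 × 1.675 × 10⁻²⁷ × 1.470 × 10⁻²⁰) = 7.017 × 10⁻²⁴ kg·m/s.
λ = h/p = 6.626 × 10⁻³⁴ / 7.017 × 10⁻²⁴ = 9.44 × 10⁻¹¹ m = 94.4 pm.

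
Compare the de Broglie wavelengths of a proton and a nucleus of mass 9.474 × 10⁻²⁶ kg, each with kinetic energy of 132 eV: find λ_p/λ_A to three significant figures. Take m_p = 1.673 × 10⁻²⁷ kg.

λ_p/λ_A = 7.53

At fixed KE, p = √(2mKE) so λ = h/p ∝ 1/√m.
λ_p/λ_A = √(m_A/m_p) = √(9.474 × 10⁻²⁶/1.673 × 10⁻²⁷) = √(56.63) = 7.53.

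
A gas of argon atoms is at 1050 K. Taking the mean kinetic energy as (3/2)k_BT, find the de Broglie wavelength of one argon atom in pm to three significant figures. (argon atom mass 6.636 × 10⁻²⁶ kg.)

KE = (3/2)k_BT = 1.5 × 1.381 × 10⁻²³ × 1050 = 2.175 × 10⁻²⁰ J.
p = √(2mKE) = √(2 × 6.636 × 10⁻²⁶ × 2.175 × 10⁻²⁰) = 5.373 × 10⁻²³ kg·m/s.
λ = h/p = 1.23 × 10⁻¹¹ m = 12.3 pm.

λ = 12.3 pm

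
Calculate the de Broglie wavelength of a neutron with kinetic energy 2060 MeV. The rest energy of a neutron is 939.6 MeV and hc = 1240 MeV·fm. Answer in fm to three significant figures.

λ = 0.435 fm

Total energy E = KE + m₀c² = 2060 + 939.6 = 2999.6 MeV.
(pc)² = E² − (m₀c²)² = (2999.6)² − (939.6)² = 8.115 × 10⁶ MeV², so pc = 2849 MeV.
λ = hc/(pc) = 1240 MeV·fm / 2849 MeV = 0.435 fm.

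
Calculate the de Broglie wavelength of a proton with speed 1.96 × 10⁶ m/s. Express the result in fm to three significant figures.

p = mv = 1.673 × 10⁻²⁷ × 1.96 × 10⁶ = 3.279 × 10⁻²¹ kg·m/s.
λ = h/p = 6.626 × 10⁻³⁴ / 3.279 × 10⁻²¹ = 2.02 × 10⁻¹³ m = 202 fm.

λ = 202 fm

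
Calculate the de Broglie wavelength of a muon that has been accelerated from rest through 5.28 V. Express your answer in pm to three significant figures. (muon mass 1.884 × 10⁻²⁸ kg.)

λ = 37.1 pm

KE = eV = 1.602 × 10⁻¹⁹ × 5.280 = 8.459 × 10⁻¹⁹ J.
p = √(2mKE) = √(2 × 1.884 × 10⁻²⁸ × 8.459 × 10⁻¹⁹) = 1.785 × 10⁻²³ kg·m/s.
λ = h/p = 6.626 × 10⁻³⁴ / 1.785 × 10⁻²³ = 3.71 × 10⁻¹¹ m = 37.1 pm.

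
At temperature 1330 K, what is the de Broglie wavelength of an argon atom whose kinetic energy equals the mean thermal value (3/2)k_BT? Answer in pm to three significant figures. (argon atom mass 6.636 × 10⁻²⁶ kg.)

KE = (3/2)k_BT = 1.5 × 1.381 × 10⁻²³ × 1330 = 2.755 × 10⁻²⁰ J.
p = √(2mKE) = √(2 × 6.636 × 10⁻²⁶ × 2.755 × 10⁻²⁰) = 6.047 × 10⁻²³ kg·m/s.
λ = h/p = 1.10 × 10⁻¹¹ m = 11.0 pm.

λ = 11.0 pm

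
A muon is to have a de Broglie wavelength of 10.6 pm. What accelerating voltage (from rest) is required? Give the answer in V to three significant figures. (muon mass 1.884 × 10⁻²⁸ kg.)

p = h/λ = 6.626 × 10⁻³⁴ / 1.060 × 10⁻¹¹ = 6.251 × 10⁻²³ kg·m/s.
KE = p²/(2m) = 1.037 × 10⁻¹⁷ J.
V = KE/e = 1.037 × 10⁻¹⁷ / (1.602 × 10⁻¹⁹) = 64.7 V.

V = 64.7 V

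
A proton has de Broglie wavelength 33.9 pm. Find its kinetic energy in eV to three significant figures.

p = h/λ = 6.626 × 10⁻³⁴ / 3.390 × 10⁻¹¹ = 1.955 × 10⁻²³ kg·m/s.
KE = p²/(2m) = (1.955 × 10⁻²³)² / (2 × 1.673 × 10⁻²⁷) = 1.142 × 10⁻¹⁹ J = 0.713 eV.

KE = 0.713 eV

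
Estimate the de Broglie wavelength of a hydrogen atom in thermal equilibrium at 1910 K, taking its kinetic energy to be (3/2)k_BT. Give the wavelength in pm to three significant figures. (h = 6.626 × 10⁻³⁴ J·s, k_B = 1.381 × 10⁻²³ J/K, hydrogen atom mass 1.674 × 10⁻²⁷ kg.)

KE = (3/2)k_BT = 1.5 × 1.381 × 10⁻²³ × 1910 = 3.957 × 10⁻²⁰ J.
p = √(2mKE) = √(2 × 1.674 × 10⁻²⁷ × 3.957 × 10⁻²⁰) = 1.151 × 10⁻²³ kg·m/s.
λ = h/p = 5.76 × 10⁻¹¹ m = 57.6 pm.

λ = 57.6 pm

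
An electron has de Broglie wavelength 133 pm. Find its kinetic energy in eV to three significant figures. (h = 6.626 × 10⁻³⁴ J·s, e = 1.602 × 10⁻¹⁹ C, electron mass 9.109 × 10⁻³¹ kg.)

p = h/λ = 6.626 × 10⁻³⁴ / 1.330 × 10⁻¹⁰ = 4.982 × 10⁻²⁴ kg·m/s.
KE = p²/(2m) = (4.982 × 10⁻²⁴)² / (2 × 9.109 × 10⁻³¹) = 1.362 × 10⁻¹⁷ J = 85.0 eV.

KE = 85.0 eV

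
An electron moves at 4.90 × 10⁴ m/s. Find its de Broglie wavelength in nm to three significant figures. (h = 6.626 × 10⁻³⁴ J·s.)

λ = 14.8 nm

p = mv = 9.109 × 10⁻³¹ × 4.90 × 10⁴ = 4.463 × 10⁻²⁶ kg·m/s.
λ = h/p = 6.626 × 10⁻³⁴ / 4.463 × 10⁻²⁶ = 1.48 × 10⁻⁸ m = 14.8 nm.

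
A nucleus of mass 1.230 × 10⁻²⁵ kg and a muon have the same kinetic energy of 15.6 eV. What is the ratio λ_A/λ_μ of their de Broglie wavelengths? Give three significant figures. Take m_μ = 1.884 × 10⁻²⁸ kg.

λ_A/λ_μ = 0.0391

At fixed KE, p = √(2mKE) so λ = h/p ∝ 1/√m.
λ_A/λ_μ = √(m_μ/m_A) = √(1.884 × 10⁻²⁸/1.230 × 10⁻²⁵) = √(1.532 × 10⁻³) = 0.0391.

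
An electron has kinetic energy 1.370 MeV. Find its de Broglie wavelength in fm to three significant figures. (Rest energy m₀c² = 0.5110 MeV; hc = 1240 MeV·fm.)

Total energy E = KE + m₀c² = 1.370 + 0.5110 = 1.8810 MeV.
(pc)² = E² − (m₀c²)² = (1.8810)² − (0.5110)² = 3.277 MeV², so pc = 1.810 MeV.
λ = hc/(pc) = 1240 MeV·fm / 1.810 MeV = 685 fm.

λ = 685 fm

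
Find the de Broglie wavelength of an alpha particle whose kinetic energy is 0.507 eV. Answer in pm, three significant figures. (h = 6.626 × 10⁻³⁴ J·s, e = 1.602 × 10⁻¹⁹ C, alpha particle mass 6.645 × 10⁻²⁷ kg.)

KE = 0.507 eV = 8.122 × 10⁻²⁰ J.
p = √(2mKE) = √(2 × 6.645 × 10⁻²⁷ × 8.122 × 10⁻²⁰) = 3.285 × 10⁻²³ kg·m/s.
λ = h/p = 6.626 × 10⁻³⁴ / 3.285 × 10⁻²³ = 2.02 × 10⁻¹¹ m = 20.2 pm.

λ = 20.2 pm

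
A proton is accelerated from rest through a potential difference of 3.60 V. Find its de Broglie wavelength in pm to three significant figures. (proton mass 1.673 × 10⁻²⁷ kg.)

KE = eV = 1.602 × 10⁻¹⁹ × 3.600 = 5.767 × 10⁻¹⁹ J.
p = √(2mKE) = √(2 × 1.673 × 10⁻²⁷ × 5.767 × 10⁻¹⁹) = 4.393 × 10⁻²³ kg·m/s.
λ = h/p = 6.626 × 10⁻³⁴ / 4.393 × 10⁻²³ = 1.51 × 10⁻¹¹ m = 15.1 pm.

λ = 15.1 pm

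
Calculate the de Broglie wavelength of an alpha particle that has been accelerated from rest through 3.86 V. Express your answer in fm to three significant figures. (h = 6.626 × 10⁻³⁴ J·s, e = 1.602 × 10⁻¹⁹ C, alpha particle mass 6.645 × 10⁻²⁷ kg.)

KE = 2eV = 2 × 1.602 × 10⁻¹⁹ × 3.860 = 1.237 × 10⁻¹⁸ J.
p = √(2mKE) = √(2 × 6.645 × 10⁻²⁷ × 1.237 × 10⁻¹⁸) = 1.282 × 10⁻²² kg·m/s.
λ = h/p = 6.626 × 10⁻³⁴ / 1.282 × 10⁻²² = 5.17 × 10⁻¹² m = 5170 fm.

λ = 5170 fm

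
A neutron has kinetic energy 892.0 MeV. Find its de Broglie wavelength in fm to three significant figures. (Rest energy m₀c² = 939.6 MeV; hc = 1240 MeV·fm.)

Total energy E = KE + m₀c² = 892.0 + 939.6 = 1831.6 MeV.
(pc)² = E² − (m₀c²)² = (1831.6)² − (939.6)² = 2.472 × 10⁶ MeV², so pc = 1572 MeV.
λ = hc/(pc) = 1240 MeV·fm / 1572 MeV = 0.789 fm.

λ = 0.789 fm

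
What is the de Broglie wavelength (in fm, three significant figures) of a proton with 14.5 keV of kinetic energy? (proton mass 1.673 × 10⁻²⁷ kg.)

KE = 14.5 keV = 2.323 × 10⁻¹⁵ J.
p = √(2mKE) = √(2 × 1.673 × 10⁻²⁷ × 2.323 × 10⁻¹⁵) = 2.788 × 10⁻²¹ kg·m/s.
λ = h/p = 6.626 × 10⁻³⁴ / 2.788 × 10⁻²¹ = 2.38 × 10⁻¹³ m = 238 fm.

λ = 238 fm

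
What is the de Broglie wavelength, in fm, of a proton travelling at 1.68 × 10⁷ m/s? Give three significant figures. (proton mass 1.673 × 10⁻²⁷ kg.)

p = mv = 1.673 × 10⁻²⁷ × 1.68 × 10⁷ = 2.811 × 10⁻²⁰ kg·m/s.
λ = h/p = 6.626 × 10⁻³⁴ / 2.811 × 10⁻²⁰ = 2.36 × 10⁻¹⁴ m = 23.6 fm.

λ = 23.6 fm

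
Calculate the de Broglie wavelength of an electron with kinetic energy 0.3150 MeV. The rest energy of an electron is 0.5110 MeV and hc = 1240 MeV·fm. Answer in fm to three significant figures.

Total energy E = KE + m₀c² = 0.3150 + 0.5110 = 0.8260 MeV.
(pc)² = E² − (m₀c²)² = (0.8260)² − (0.5110)² = 0.4212 MeV², so pc = 0.6490 MeV.
λ = hc/(pc) = 1240 MeV·fm / 0.6490 MeV = 1910 fm.

λ = 1910 fm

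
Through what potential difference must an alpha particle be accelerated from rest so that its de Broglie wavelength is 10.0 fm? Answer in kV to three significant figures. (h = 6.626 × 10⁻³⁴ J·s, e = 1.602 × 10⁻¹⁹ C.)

V = 1030 kV

p = h/λ = 6.626 × 10⁻³⁴ / 1.000 × 10⁻¹⁴ = 6.626 × 10⁻²⁰ kg·m/s.
KE = p²/(2m) = 3.304 × 10⁻¹³ J.
V = KE/2e = 3.304 × 10⁻¹³ / (2 × 1.602 × 10⁻¹⁹) = 1030 kV.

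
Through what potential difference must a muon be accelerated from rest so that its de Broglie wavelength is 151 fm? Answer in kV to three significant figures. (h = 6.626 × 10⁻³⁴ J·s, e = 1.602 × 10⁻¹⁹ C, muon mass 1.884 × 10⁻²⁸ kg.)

V = 319 kV

p = h/λ = 6.626 × 10⁻³⁴ / 1.510 × 10⁻¹³ = 4.388 × 10⁻²¹ kg·m/s.
KE = p²/(2m) = 5.110 × 10⁻¹⁴ J.
V = KE/e = 5.110 × 10⁻¹⁴ / (1.602 × 10⁻¹⁹) = 319 kV.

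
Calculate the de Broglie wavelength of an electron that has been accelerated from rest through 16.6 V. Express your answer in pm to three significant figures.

KE = eV = 1.602 × 10⁻¹⁹ × 16.60 = 2.659 × 10⁻¹⁸ J.
p = √(2mKE) = √(2 × 9.109 × 10⁻³¹ × 2.659 × 10⁻¹⁸) = 2.201 × 10⁻²⁴ kg·m/s.
λ = h/p = 6.626 × 10⁻³⁴ / 2.201 × 10⁻²⁴ = 3.01 × 10⁻¹⁰ m = 301 pm.

λ = 301 pm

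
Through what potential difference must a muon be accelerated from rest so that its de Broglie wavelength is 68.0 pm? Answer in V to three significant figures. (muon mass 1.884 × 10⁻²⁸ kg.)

p = h/λ = 6.626 × 10⁻³⁴ / 6.800 × 10⁻¹¹ = 9.744 × 10⁻²⁴ kg·m/s.
KE = p²/(2m) = 2.520 × 10⁻¹⁹ J.
V = KE/e = 2.520 × 10⁻¹⁹ / (1.602 × 10⁻¹⁹) = 1.57 V.

V = 1.57 V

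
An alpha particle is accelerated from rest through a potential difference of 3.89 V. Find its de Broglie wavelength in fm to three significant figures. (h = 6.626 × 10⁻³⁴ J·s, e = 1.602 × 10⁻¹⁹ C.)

KE = 2eV = 2 × 1.602 × 10⁻¹⁹ × 3.890 = 1.246 × 10⁻¹⁸ J.
p = √(2mKE) = √(2 × 6.645 × 10⁻²⁷ × 1.246 × 10⁻¹⁸) = 1.287 × 10⁻²² kg·m/s.
λ = h/p = 6.626 × 10⁻³⁴ / 1.287 × 10⁻²² = 5.15 × 10⁻¹² m = 5150 fm.

λ = 5150 fm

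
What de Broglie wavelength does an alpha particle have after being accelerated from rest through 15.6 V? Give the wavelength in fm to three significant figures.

λ = 2570 fm

KE = 2eV = 2 × 1.602 × 10⁻¹⁹ × 15.60 = 4.998 × 10⁻¹⁸ J.
p = √(2mKE) = √(2 × 6.645 × 10⁻²⁷ × 4.998 × 10⁻¹⁸) = 2.577 × 10⁻²² kg·m/s.
λ = h/p = 6.626 × 10⁻³⁴ / 2.577 × 10⁻²² = 2.57 × 10⁻¹² m = 2570 fm.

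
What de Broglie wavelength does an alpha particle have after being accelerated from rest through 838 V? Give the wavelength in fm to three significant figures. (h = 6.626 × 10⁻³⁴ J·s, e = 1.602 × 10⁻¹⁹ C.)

KE = 2eV = 2 × 1.602 × 10⁻¹⁹ × 838.0 = 2.685 × 10⁻¹⁶ J.
p = √(2mKE) = √(2 × 6.645 × 10⁻²⁷ × 2.685 × 10⁻¹⁶) = 1.889 × 10⁻²¹ kg·m/s.
λ = h/p = 6.626 × 10⁻³⁴ / 1.889 × 10⁻²¹ = 3.51 × 10⁻¹³ m = 351 fm.

λ = 351 fm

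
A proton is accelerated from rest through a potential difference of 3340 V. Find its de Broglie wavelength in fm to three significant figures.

λ = 495 fm

KE = eV = 1.602 × 10⁻¹⁹ × 3340 = 5.351 × 10⁻¹⁶ J.
p = √(2mKE) = √(2 × 1.673 × 10⁻²⁷ × 5.351 × 10⁻¹⁶) = 1.338 × 10⁻²¹ kg·m/s.
λ = h/p = 6.626 × 10⁻³⁴ / 1.338 × 10⁻²¹ = 4.95 × 10⁻¹³ m = 495 fm.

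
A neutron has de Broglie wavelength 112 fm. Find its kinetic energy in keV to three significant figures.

p = h/λ = 6.626 × 10⁻³⁴ / 1.120 × 10⁻¹³ = 5.916 × 10⁻²¹ kg·m/s.
KE = p²/(2m) = (5.916 × 10⁻²¹)² / (2 × 1.675 × 10⁻²⁷) = 1.045 × 10⁻¹⁴ J = 65.2 keV.

KE = 65.2 keV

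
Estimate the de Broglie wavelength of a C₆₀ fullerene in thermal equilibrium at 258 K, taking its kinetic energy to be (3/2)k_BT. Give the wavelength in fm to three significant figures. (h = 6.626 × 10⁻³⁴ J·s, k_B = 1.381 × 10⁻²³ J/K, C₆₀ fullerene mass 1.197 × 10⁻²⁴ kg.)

λ = 5860 fm

KE = (3/2)k_BT = 1.5 × 1.381 × 10⁻²³ × 258 = 5.344 × 10⁻²¹ J.
p = √(2mKE) = √(2 × 1.197 × 10⁻²⁴ × 5.344 × 10⁻²¹) = 1.131 × 10⁻²² kg·m/s.
λ = h/p = 5.86 × 10⁻¹² m = 5860 fm.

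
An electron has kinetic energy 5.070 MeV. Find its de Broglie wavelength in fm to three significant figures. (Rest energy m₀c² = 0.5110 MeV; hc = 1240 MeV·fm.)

λ = 223 fm

Total energy E = KE + m₀c² = 5.070 + 0.5110 = 5.5810 MeV.
(pc)² = E² − (m₀c²)² = (5.5810)² − (0.5110)² = 30.89 MeV², so pc = 5.558 MeV.
λ = hc/(pc) = 1240 MeV·fm / 5.558 MeV = 223 fm.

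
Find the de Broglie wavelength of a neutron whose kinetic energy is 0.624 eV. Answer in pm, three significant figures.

λ = 36.2 pm

KE = 0.624 eV = 9.996 × 10⁻²⁰ J.
p = √(2mKE) = √(2 × 1.675 × 10⁻²⁷ × 9.996 × 10⁻²⁰) = 1.830 × 10⁻²³ kg·m/s.
λ = h/p = 6.626 × 10⁻³⁴ / 1.830 × 10⁻²³ = 3.62 × 10⁻¹¹ m = 36.2 pm.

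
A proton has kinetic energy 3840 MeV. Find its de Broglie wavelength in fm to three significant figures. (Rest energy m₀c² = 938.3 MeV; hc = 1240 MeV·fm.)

Total energy E = KE + m₀c² = 3840 + 938.3 = 4778.3 MeV.
(pc)² = E² − (m₀c²)² = (4778.3)² − (938.3)² = 2.195 × 10⁷ MeV², so pc = 4685 MeV.
λ = hc/(pc) = 1240 MeV·fm / 4685 MeV = 0.265 fm.

λ = 0.265 fm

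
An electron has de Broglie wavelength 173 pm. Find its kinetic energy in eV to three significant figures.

KE = 50.3 eV

p = h/λ = 6.626 × 10⁻³⁴ / 1.730 × 10⁻¹⁰ = 3.830 × 10⁻²⁴ kg·m/s.
KE = p²/(2m) = (3.830 × 10⁻²⁴)² / (2 × 9.109 × 10⁻³¹) = 8.052 × 10⁻¹⁸ J = 50.3 eV.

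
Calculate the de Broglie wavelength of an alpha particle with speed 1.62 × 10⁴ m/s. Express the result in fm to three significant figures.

λ = 6160 fm

p = mv = 6.645 × 10⁻²⁷ × 1.62 × 10⁴ = 1.076 × 10⁻²² kg·m/s.
λ = h/p = 6.626 × 10⁻³⁴ / 1.076 × 10⁻²² = 6.16 × 10⁻¹² m = 6160 fm.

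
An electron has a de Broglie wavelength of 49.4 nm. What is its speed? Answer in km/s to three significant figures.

v = 14.7 km/s

p = h/λ = 6.626 × 10⁻³⁴ / 4.940 × 10⁻⁸ = 1.341 × 10⁻²⁶ kg·m/s.
v = p/m = 1.341 × 10⁻²⁶ / 9.109 × 10⁻³¹ = 1.47 × 10⁴ m/s = 14.7 km/s.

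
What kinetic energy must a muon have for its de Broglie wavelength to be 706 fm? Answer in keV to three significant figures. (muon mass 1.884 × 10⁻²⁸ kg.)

KE = 14.6 keV

p = h/λ = 6.626 × 10⁻³⁴ / 7.060 × 10⁻¹³ = 9.385 × 10⁻²² kg·m/s.
KE = p²/(2m) = (9.385 × 10⁻²²)² / (2 × 1.884 × 10⁻²⁸) = 2.338 × 10⁻¹⁵ J = 14.6 keV.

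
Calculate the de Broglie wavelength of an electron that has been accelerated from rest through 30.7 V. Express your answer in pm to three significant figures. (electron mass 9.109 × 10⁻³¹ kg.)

λ = 221 pm

KE = eV = 1.602 × 10⁻¹⁹ × 30.70 = 4.918 × 10⁻¹⁸ J.
p = √(2mKE) = √(2 × 9.109 × 10⁻³¹ × 4.918 × 10⁻¹⁸) = 2.993 × 10⁻²⁴ kg·m/s.
λ = h/p = 6.626 × 10⁻³⁴ / 2.993 × 10⁻²⁴ = 2.21 × 10⁻¹⁰ m = 221 pm.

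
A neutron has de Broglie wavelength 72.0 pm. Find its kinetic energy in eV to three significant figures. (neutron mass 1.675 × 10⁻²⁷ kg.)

KE = 0.158 eV

p = h/λ = 6.626 × 10⁻³⁴ / 7.200 × 10⁻¹¹ = 9.203 × 10⁻²⁴ kg·m/s.
KE = p²/(2m) = (9.203 × 10⁻²⁴)² / (2 × 1.675 × 10⁻²⁷) = 2.528 × 10⁻²⁰ J = 0.158 eV.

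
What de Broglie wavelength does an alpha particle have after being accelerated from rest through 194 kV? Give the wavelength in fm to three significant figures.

λ = 23.1 fm

KE = 2eV = 2 × 1.602 × 10⁻¹⁹ × 1.940 × 10⁵ = 6.216 × 10⁻¹⁴ J.
p = √(2mKE) = √(2 × 6.645 × 10⁻²⁷ × 6.216 × 10⁻¹⁴) = 2.874 × 10⁻²⁰ kg·m/s.
λ = h/p = 6.626 × 10⁻³⁴ / 2.874 × 10⁻²⁰ = 2.31 × 10⁻¹⁴ m = 23.1 fm.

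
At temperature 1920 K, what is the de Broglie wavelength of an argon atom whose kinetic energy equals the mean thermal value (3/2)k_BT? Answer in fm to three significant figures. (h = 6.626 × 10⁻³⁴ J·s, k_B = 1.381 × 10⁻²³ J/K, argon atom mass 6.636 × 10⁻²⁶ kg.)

λ = 9120 fm

KE = (3/2)k_BT = 1.5 × 1.381 × 10⁻²³ × 1920 = 3.977 × 10⁻²⁰ J.
p = √(2mKE) = √(2 × 6.636 × 10⁻²⁶ × 3.977 × 10⁻²⁰) = 7.265 × 10⁻²³ kg·m/s.
λ = h/p = 9.12 × 10⁻¹² m = 9120 fm.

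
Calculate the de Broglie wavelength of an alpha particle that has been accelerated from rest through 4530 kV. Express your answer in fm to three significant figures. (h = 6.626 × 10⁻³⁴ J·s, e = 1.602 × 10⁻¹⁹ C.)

KE = 2eV = 2 × 1.602 × 10⁻¹⁹ × 4.530 × 10⁶ = 1.451 × 10⁻¹² J.
p = √(2mKE) = √(2 × 6.645 × 10⁻²⁷ × 1.451 × 10⁻¹²) = 1.389 × 10⁻¹⁹ kg·m/s.
λ = h/p = 6.626 × 10⁻³⁴ / 1.389 × 10⁻¹⁹ = 4.77 × 10⁻¹⁵ m = 4.77 fm.

λ = 4.77 fm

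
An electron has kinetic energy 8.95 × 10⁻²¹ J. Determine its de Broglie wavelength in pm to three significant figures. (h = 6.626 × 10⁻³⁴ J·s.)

p = √(2mKE) = √(2 × 9.109 × 10⁻³¹ × 8.950 × 10⁻²¹) = 1.277 × 10⁻²⁵ kg·m/s.
λ = h/p = 6.626 × 10⁻³⁴ / 1.277 × 10⁻²⁵ = 5.19 × 10⁻⁹ m = 5190 pm.

λ = 5190 pm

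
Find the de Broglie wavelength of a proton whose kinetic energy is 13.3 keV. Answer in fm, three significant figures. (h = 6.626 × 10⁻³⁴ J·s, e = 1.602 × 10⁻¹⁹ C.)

λ = 248 fm

KE = 13.3 keV = 2.131 × 10⁻¹⁵ J.
p = √(2mKE) = √(2 × 1.673 × 10⁻²⁷ × 2.131 × 10⁻¹⁵) = 2.670 × 10⁻²¹ kg·m/s.
λ = h/p = 6.626 × 10⁻³⁴ / 2.670 × 10⁻²¹ = 2.48 × 10⁻¹³ m = 248 fm.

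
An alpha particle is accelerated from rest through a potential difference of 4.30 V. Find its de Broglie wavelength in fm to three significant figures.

λ = 4900 fm

KE = 2eV = 2 × 1.602 × 10⁻¹⁹ × 4.300 = 1.378 × 10⁻¹⁸ J.
p = √(2mKE) = √(2 × 6.645 × 10⁻²⁷ × 1.378 × 10⁻¹⁸) = 1.353 × 10⁻²² kg·m/s.
λ = h/p = 6.626 × 10⁻³⁴ / 1.353 × 10⁻²² = 4.90 × 10⁻¹² m = 4900 fm.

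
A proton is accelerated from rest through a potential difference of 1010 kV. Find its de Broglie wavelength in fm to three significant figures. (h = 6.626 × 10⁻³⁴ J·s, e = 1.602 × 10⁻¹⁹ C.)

KE = eV = 1.602 × 10⁻¹⁹ × 1.010 × 10⁶ = 1.618 × 10⁻¹³ J.
p = √(2mKE) = √(2 × 1.673 × 10⁻²⁷ × 1.618 × 10⁻¹³) = 2.327 × 10⁻²⁰ kg·m/s.
λ = h/p = 6.626 × 10⁻³⁴ / 2.327 × 10⁻²⁰ = 2.85 × 10⁻¹⁴ m = 28.5 fm.

λ = 28.5 fm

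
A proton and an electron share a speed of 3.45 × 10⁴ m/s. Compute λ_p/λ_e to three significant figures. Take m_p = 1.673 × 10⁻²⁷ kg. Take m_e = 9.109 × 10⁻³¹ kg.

At fixed v, p = mv so λ = h/(mv) ∝ 1/m.
λ_p/λ_e = m_e/m_p = 9.109 × 10⁻³¹/1.673 × 10⁻²⁷ = 5.44 × 10⁻⁴.

λ_p/λ_e = 5.44 × 10⁻⁴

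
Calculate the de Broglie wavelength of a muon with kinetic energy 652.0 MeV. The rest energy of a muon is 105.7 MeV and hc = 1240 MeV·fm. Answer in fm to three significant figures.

λ = 1.65 fm

Total energy E = KE + m₀c² = 652.0 + 105.7 = 757.7 MeV.
(pc)² = E² − (m₀c²)² = (757.7)² − (105.7)² = 5.629 × 10⁵ MeV², so pc = 750.3 MeV.
λ = hc/(pc) = 1240 MeV·fm / 750.3 MeV = 1.65 fm.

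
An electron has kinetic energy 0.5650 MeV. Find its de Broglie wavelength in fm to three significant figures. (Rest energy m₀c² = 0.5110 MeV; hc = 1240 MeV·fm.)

Total energy E = KE + m₀c² = 0.5650 + 0.5110 = 1.0760 MeV.
(pc)² = E² − (m₀c²)² = (1.0760)² − (0.5110)² = 0.8967 MeV², so pc = 0.9469 MeV.
λ = hc/(pc) = 1240 MeV·fm / 0.9469 MeV = 1310 fm.

λ = 1310 fm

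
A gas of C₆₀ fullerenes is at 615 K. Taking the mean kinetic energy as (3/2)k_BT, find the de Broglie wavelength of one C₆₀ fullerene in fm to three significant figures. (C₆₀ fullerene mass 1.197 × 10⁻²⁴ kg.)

KE = (3/2)k_BT = 1.5 × 1.381 × 10⁻²³ × 615 = 1.274 × 10⁻²⁰ J.
p = √(2mKE) = √(2 × 1.197 × 10⁻²⁴ × 1.274 × 10⁻²⁰) = 1.746 × 10⁻²² kg·m/s.
λ = h/p = 3.79 × 10⁻¹² m = 3790 fm.

λ = 3790 fm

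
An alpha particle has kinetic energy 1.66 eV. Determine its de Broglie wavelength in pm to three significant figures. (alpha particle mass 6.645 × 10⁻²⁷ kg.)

KE = 1.66 eV = 2.659 × 10⁻¹⁹ J.
p = √(2mKE) = √(2 × 6.645 × 10⁻²⁷ × 2.659 × 10⁻¹⁹) = 5.945 × 10⁻²³ kg·m/s.
λ = h/p = 6.626 × 10⁻³⁴ / 5.945 × 10⁻²³ = 1.11 × 10⁻¹¹ m = 11.1 pm.

λ = 11.1 pm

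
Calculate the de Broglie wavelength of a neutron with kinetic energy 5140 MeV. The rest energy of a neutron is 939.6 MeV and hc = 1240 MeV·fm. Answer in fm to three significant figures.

Total energy E = KE + m₀c² = 5140 + 939.6 = 6079.6 MeV.
(pc)² = E² − (m₀c²)² = (6079.6)² − (939.6)² = 3.608 × 10⁷ MeV², so pc = 6007 MeV.
λ = hc/(pc) = 1240 MeV·fm / 6007 MeV = 0.206 fm.

λ = 0.206 fm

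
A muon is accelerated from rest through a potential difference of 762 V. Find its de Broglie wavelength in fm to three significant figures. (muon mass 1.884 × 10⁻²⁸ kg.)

KE = eV = 1.602 × 10⁻¹⁹ × 762.0 = 1.221 × 10⁻¹⁶ J.
p = √(2mKE) = √(2 × 1.884 × 10⁻²⁸ × 1.221 × 10⁻¹⁶) = 2.145 × 10⁻²² kg·m/s.
λ = h/p = 6.626 × 10⁻³⁴ / 2.145 × 10⁻²² = 3.09 × 10⁻¹² m = 3090 fm.

λ = 3090 fm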